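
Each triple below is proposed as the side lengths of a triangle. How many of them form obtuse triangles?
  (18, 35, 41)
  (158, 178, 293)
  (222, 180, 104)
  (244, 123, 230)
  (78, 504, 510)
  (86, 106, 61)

(18,35,41): 18²+35² = 1549 < 1681 = 41² → obtuse
(158,178,293): 158²+178² = 56648 < 85849 = 293² → obtuse
(222,180,104): 104²+180² = 43216 < 49284 = 222² → obtuse
(244,123,230): 123²+230² = 68029 > 59536 = 244² → acute
(78,504,510): 78²+504² = 260100 = 510² → right
(86,106,61): 61²+86² = 11117 < 11236 = 106² → obtuse
4 of the 6 are obtuse.

4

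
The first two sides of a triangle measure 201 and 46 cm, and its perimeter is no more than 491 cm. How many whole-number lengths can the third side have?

89

Triangle inequality: 155 < x < 247. Perimeter ≤ 491 gives x ≤ 491 − 201 − 46 = 244.
So 155 < x ≤ 244; integers 156 through 244: 89 values.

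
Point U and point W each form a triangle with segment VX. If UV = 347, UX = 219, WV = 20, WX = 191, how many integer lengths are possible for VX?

39

From triangle UVX: 128 < VX < 566.
From triangle WVX: 171 < VX < 211.
Intersection: 171 < VX < 211, so integers 172 through 210: 39 values.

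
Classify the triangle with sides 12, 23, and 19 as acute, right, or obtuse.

obtuse

Compare the square of the longest side to the sum of squares of the other two: 12² + 19² = 505 < 529 = 23².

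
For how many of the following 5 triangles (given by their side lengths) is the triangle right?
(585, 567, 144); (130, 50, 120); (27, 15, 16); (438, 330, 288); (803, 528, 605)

(585,567,144): 144²+567² = 342225 = 585² → right
(130,50,120): 50²+120² = 16900 = 130² → right
(27,15,16): 15²+16² = 481 < 729 = 27² → obtuse
(438,330,288): 288²+330² = 191844 = 438² → right
(803,528,605): 528²+605² = 644809 = 803² → right
4 of the 5 are right.

4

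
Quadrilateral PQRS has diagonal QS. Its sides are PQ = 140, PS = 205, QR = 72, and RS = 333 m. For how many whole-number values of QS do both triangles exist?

From triangle PQS: 65 < QS < 345.
From triangle RQS: 261 < QS < 405.
Intersection: 261 < QS < 345, so integers 262 through 344: 83 values.

83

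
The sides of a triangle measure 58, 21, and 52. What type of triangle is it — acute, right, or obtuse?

Compare the square of the longest side to the sum of squares of the other two: 21² + 52² = 3145 < 3364 = 58².

obtuse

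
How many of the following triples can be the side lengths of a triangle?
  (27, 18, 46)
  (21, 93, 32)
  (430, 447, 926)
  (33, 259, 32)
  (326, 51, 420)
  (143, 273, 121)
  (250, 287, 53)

1

(18,27,46): 18+27 ≤ 46 → not valid
(21,32,93): 21+32 ≤ 93 → not valid
(430,447,926): 430+447 ≤ 926 → not valid
(32,33,259): 32+33 ≤ 259 → not valid
(51,326,420): 51+326 ≤ 420 → not valid
(121,143,273): 121+143 ≤ 273 → not valid
(53,250,287): 53+250 > 287 → valid
1 of the 7 triples forms a triangle.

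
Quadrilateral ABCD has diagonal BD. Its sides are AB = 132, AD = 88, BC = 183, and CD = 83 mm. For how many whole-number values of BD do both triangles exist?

From triangle ABD: 44 < BD < 220.
From triangle CBD: 100 < BD < 266.
Intersection: 100 < BD < 220, so integers 101 through 219: 119 values.

119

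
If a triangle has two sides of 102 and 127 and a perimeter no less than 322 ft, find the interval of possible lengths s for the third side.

Triangle inequality alone gives 25 < s < 229.
The perimeter condition gives s ≥ 322 − 102 − 127 = 93.
Intersecting the two: 93 ≤ s < 229.

93 ≤ s < 229 ft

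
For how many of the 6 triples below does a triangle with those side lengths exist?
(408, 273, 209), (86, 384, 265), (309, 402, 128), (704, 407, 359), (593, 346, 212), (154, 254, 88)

3

(209,273,408): 209+273 > 408 → valid
(86,265,384): 86+265 ≤ 384 → not valid
(128,309,402): 128+309 > 402 → valid
(359,407,704): 359+407 > 704 → valid
(212,346,593): 212+346 ≤ 593 → not valid
(88,154,254): 88+154 ≤ 254 → not valid
3 of the 6 triples form a triangle.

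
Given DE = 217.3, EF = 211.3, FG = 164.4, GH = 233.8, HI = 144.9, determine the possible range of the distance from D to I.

The maximum is all hops collinear in one direction: 217.3 + 211.3 + 164.4 + 233.8 + 144.9 = 971.7.
The longest hop is 233.8; the others sum to 737.9. Since 233.8 ≤ 737.9, the path can fold back on itself completely, so the minimum distance is 0.

0 ≤ DI ≤ 971.7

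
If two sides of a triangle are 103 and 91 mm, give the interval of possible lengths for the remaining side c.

12 < c < 194

By the triangle inequality, c must be less than 103 + 91 = 194 and greater than |103 − 91| = 12.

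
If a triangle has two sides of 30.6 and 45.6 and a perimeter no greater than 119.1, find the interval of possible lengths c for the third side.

Triangle inequality alone gives 15.0 < c < 76.2.
The perimeter condition gives c ≤ 119.1 − 30.6 − 45.6 = 42.9.
Intersecting the two: 15.0 < c ≤ 42.9.

15.0 < c ≤ 42.9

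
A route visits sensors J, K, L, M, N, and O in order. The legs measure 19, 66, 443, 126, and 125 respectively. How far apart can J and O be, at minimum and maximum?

107 ≤ JO ≤ 779

The maximum is all hops collinear in one direction: 19 + 66 + 443 + 126 + 125 = 779.
The longest hop is 443; the others sum to 336. Folding the others back against it leaves at least 443 − 336 = 107.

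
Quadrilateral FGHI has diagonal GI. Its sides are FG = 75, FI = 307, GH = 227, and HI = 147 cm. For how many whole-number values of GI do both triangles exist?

141

From triangle FGI: 232 < GI < 382.
From triangle HGI: 80 < GI < 374.
Intersection: 232 < GI < 374, so integers 233 through 373: 141 values.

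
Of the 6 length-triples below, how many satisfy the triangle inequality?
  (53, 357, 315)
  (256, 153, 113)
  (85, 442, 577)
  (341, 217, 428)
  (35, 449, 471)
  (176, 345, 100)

(53,315,357): 53+315 > 357 → valid
(113,153,256): 113+153 > 256 → valid
(85,442,577): 85+442 ≤ 577 → not valid
(217,341,428): 217+341 > 428 → valid
(35,449,471): 35+449 > 471 → valid
(100,176,345): 100+176 ≤ 345 → not valid
4 of the 6 triples form a triangle.

4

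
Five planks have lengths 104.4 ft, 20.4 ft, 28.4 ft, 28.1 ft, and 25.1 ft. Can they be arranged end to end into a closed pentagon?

No

For a pentagon, each side must be shorter than the sum of the others.
Here the longest side is 104.4, but the remaining 4 sides sum to only 102.0.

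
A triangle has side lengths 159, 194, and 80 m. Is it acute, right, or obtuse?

obtuse

Compare the square of the longest side to the sum of squares of the other two: 80² + 159² = 31681 < 37636 = 194².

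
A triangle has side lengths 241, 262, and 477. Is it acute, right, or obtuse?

Compare the square of the longest side to the sum of squares of the other two: 241² + 262² = 126725 < 227529 = 477².

obtuse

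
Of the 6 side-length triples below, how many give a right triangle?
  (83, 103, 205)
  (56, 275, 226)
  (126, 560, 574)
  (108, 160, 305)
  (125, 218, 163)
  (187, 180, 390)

(83,103,205): 83+103 ≤ 205, not a triangle
(56,275,226): 56²+226² = 54212 < 75625 = 275² → obtuse
(126,560,574): 126²+560² = 329476 = 574² → right
(108,160,305): 108+160 ≤ 305, not a triangle
(125,218,163): 125²+163² = 42194 < 47524 = 218² → obtuse
(187,180,390): 180+187 ≤ 390, not a triangle
1 of the 6 is right.

1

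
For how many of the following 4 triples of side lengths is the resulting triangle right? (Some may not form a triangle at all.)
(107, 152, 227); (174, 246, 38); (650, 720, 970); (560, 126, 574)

2

(107,152,227): 107²+152² = 34553 < 51529 = 227² → obtuse
(174,246,38): 38+174 ≤ 246, not a triangle
(650,720,970): 650²+720² = 940900 = 970² → right
(560,126,574): 126²+560² = 329476 = 574² → right
2 of the 4 are right.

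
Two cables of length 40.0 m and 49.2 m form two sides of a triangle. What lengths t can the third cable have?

9.2 < t < 89.2

By the triangle inequality, t must be less than 40.0 + 49.2 = 89.2 and greater than |40.0 − 49.2| = 9.2.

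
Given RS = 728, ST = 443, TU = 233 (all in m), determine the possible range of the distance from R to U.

52 ≤ RU ≤ 1404 m

The maximum is all hops collinear in one direction: 728 + 443 + 233 = 1404.
The longest hop is 728; the others sum to 676. Folding the others back against it leaves at least 728 − 676 = 52.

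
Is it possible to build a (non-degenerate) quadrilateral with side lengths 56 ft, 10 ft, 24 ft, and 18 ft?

For a quadrilateral, each side must be shorter than the sum of the others.
Here the longest side is 56, but the remaining 3 sides sum to only 52.

No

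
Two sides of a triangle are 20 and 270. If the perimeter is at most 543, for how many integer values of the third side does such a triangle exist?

Triangle inequality: 250 < x < 290. Perimeter ≤ 543 gives x ≤ 543 − 20 − 270 = 253.
So 250 < x ≤ 253; integers 251 through 253: 3 values.

3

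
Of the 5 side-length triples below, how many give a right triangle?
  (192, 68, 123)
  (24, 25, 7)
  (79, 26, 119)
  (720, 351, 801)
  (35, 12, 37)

3

(192,68,123): 68+123 ≤ 192, not a triangle
(24,25,7): 7²+24² = 625 = 25² → right
(79,26,119): 26+79 ≤ 119, not a triangle
(720,351,801): 351²+720² = 641601 = 801² → right
(35,12,37): 12²+35² = 1369 = 37² → right
3 of the 5 are right.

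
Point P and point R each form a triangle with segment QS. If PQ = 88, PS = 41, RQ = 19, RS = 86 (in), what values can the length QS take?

From triangle PQS: |88 − 41| < QS < 88 + 41, i.e. 47 < QS < 129.
From triangle RQS: 67 < QS < 105.
Both must hold, so QS lies in the intersection.

67 < QS < 105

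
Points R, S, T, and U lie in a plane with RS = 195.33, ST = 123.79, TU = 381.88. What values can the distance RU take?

The maximum is all hops collinear in one direction: 195.33 + 123.79 + 381.88 = 701.00.
The longest hop is 381.88; the others sum to 319.12. Folding the others back against it leaves at least 381.88 − 319.12 = 62.76.

62.76 ≤ RU ≤ 701.00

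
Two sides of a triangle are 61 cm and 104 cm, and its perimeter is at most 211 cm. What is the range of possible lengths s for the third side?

Triangle inequality alone gives 43 < s < 165.
The perimeter condition gives s ≤ 211 − 61 − 104 = 46.
Intersecting the two: 43 < s ≤ 46.

43 < s ≤ 46 cm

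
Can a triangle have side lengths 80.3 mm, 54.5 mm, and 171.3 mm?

The longest side is 171.3, but the other two sum to only 134.8.
134.8 < 171.3, so the triangle inequality fails.

No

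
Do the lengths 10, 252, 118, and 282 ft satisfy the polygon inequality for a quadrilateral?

Yes

A quadrilateral exists iff every side is shorter than the sum of the others — equivalently, the longest side is less than the sum of the rest.
Longest side 282 < 380 (sum of the remaining 3), so yes.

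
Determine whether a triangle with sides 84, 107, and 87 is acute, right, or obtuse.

acute

Compare the square of the longest side to the sum of squares of the other two: 84² + 87² = 14625 > 11449 = 107².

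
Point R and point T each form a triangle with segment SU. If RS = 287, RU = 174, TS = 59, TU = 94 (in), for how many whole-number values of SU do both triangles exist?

39

From triangle RSU: 113 < SU < 461.
From triangle TSU: 35 < SU < 153.
Intersection: 113 < SU < 153, so integers 114 through 152: 39 values.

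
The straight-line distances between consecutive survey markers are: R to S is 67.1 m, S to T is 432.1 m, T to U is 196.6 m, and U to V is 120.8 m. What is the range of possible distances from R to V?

47.6 ≤ RV ≤ 816.6 m

The maximum is all hops collinear in one direction: 67.1 + 432.1 + 196.6 + 120.8 = 816.6.
The longest hop is 432.1; the others sum to 384.5. Folding the others back against it leaves at least 432.1 − 384.5 = 47.6.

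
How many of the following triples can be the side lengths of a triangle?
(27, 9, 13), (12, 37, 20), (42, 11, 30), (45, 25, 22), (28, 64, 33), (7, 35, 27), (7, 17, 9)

(9,13,27): 9+13 ≤ 27 → not valid
(12,20,37): 12+20 ≤ 37 → not valid
(11,30,42): 11+30 ≤ 42 → not valid
(22,25,45): 22+25 > 45 → valid
(28,33,64): 28+33 ≤ 64 → not valid
(7,27,35): 7+27 ≤ 35 → not valid
(7,9,17): 7+9 ≤ 17 → not valid
1 of the 7 triples forms a triangle.

1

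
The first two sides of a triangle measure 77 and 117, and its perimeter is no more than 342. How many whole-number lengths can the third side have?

Triangle inequality: 40 < x < 194. Perimeter ≤ 342 gives x ≤ 342 − 77 − 117 = 148.
So 40 < x ≤ 148; integers 41 through 148: 108 values.

108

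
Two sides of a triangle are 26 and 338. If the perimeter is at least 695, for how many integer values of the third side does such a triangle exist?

Triangle inequality: 312 < x < 364. Perimeter ≥ 695 gives x ≥ 695 − 26 − 338 = 331.
So 331 ≤ x < 364; integers 331 through 363: 33 values.

33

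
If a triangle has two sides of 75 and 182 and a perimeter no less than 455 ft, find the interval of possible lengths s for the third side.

Triangle inequality alone gives 107 < s < 257.
The perimeter condition gives s ≥ 455 − 75 − 182 = 198.
Intersecting the two: 198 ≤ s < 257.

198 ≤ s < 257 ft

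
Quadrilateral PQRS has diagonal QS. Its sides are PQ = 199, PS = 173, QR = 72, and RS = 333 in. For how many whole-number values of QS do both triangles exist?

From triangle PQS: 26 < QS < 372.
From triangle RQS: 261 < QS < 405.
Intersection: 261 < QS < 372, so integers 262 through 371: 110 values.

110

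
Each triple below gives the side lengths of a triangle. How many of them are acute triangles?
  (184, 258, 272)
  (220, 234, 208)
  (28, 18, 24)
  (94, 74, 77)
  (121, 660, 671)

4

(184,258,272): 184²+258² = 100420 > 73984 = 272² → acute
(220,234,208): 208²+220² = 91664 > 54756 = 234² → acute
(28,18,24): 18²+24² = 900 > 784 = 28² → acute
(94,74,77): 74²+77² = 11405 > 8836 = 94² → acute
(121,660,671): 121²+660² = 450241 = 671² → right
4 of the 5 are acute.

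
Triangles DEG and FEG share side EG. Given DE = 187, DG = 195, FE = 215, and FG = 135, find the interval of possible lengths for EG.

From triangle DEG: |187 − 195| < EG < 187 + 195, i.e. 8 < EG < 382.
From triangle FEG: 80 < EG < 350.
Both must hold, so EG lies in the intersection.

80 < EG < 350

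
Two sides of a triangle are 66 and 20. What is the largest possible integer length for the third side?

85

The third side must be strictly less than 66 + 20 = 86.
The largest integer below 86 is 85.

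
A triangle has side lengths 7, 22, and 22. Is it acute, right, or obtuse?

Compare the square of the longest side to the sum of squares of the other two: 7² + 22² = 533 > 484 = 22².

acute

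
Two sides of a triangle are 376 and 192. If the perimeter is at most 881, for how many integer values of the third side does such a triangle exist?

129

Triangle inequality: 184 < x < 568. Perimeter ≤ 881 gives x ≤ 881 − 376 − 192 = 313.
So 184 < x ≤ 313; integers 185 through 313: 129 values.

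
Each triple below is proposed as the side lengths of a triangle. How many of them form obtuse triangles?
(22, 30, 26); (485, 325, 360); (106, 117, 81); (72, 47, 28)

(22,30,26): 22²+26² = 1160 > 900 = 30² → acute
(485,325,360): 325²+360² = 235225 = 485² → right
(106,117,81): 81²+106² = 17797 > 13689 = 117² → acute
(72,47,28): 28²+47² = 2993 < 5184 = 72² → obtuse
1 of the 4 is obtuse.

1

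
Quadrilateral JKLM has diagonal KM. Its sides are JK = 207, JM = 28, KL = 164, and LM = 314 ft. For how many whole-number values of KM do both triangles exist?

55

From triangle JKM: 179 < KM < 235.
From triangle LKM: 150 < KM < 478.
Intersection: 179 < KM < 235, so integers 180 through 234: 55 values.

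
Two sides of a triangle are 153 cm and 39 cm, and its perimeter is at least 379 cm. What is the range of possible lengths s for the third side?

187 ≤ s < 192

Triangle inequality alone gives 114 < s < 192.
The perimeter condition gives s ≥ 379 − 153 − 39 = 187.
Intersecting the two: 187 ≤ s < 192.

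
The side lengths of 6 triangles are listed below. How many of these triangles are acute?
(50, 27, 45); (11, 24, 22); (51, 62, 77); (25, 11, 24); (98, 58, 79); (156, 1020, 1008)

5

(50,27,45): 27²+45² = 2754 > 2500 = 50² → acute
(11,24,22): 11²+22² = 605 > 576 = 24² → acute
(51,62,77): 51²+62² = 6445 > 5929 = 77² → acute
(25,11,24): 11²+24² = 697 > 625 = 25² → acute
(98,58,79): 58²+79² = 9605 > 9604 = 98² → acute
(156,1020,1008): 156²+1008² = 1040400 = 1020² → right
5 of the 6 are acute.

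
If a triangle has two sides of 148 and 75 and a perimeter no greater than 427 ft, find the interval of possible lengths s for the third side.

Triangle inequality alone gives 73 < s < 223.
The perimeter condition gives s ≤ 427 − 148 − 75 = 204.
Intersecting the two: 73 < s ≤ 204.

73 < s ≤ 204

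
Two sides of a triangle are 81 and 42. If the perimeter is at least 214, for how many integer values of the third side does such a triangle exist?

32

Triangle inequality: 39 < x < 123. Perimeter ≥ 214 gives x ≥ 214 − 81 − 42 = 91.
So 91 ≤ x < 123; integers 91 through 122: 32 values.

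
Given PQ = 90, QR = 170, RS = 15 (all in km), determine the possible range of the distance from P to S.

65 ≤ PS ≤ 275 km

The maximum is all hops collinear in one direction: 90 + 170 + 15 = 275.
The longest hop is 170; the others sum to 105. Folding the others back against it leaves at least 170 − 105 = 65.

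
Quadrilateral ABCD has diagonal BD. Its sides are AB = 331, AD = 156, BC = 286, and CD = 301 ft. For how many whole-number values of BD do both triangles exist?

From triangle ABD: 175 < BD < 487.
From triangle CBD: 15 < BD < 587.
Intersection: 175 < BD < 487, so integers 176 through 486: 311 values.

311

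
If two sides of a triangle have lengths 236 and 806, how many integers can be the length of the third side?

The third side lies in the open interval (570, 1042).
Integers from 571 to 1041 inclusive: 1041 − 571 + 1 = 471.

471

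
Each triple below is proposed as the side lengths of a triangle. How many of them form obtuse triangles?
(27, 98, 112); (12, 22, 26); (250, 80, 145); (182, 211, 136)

(27,98,112): 27²+98² = 10333 < 12544 = 112² → obtuse
(12,22,26): 12²+22² = 628 < 676 = 26² → obtuse
(250,80,145): 80+145 ≤ 250, not a triangle
(182,211,136): 136²+182² = 51620 > 44521 = 211² → acute
2 of the 4 are obtuse.

2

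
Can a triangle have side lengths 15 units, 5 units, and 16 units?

Yes

The longest side is 16, and the other two sum to 20.
Since 20 > 16, the triangle inequality holds.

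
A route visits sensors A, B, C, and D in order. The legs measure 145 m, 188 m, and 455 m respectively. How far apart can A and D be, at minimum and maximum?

122 ≤ AD ≤ 788 m

The maximum is all hops collinear in one direction: 145 + 188 + 455 = 788.
The longest hop is 455; the others sum to 333. Folding the others back against it leaves at least 455 − 333 = 122.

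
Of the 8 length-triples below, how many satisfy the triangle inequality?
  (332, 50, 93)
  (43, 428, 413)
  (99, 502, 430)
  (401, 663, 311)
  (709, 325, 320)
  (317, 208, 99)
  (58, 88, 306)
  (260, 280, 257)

4

(50,93,332): 50+93 ≤ 332 → not valid
(43,413,428): 43+413 > 428 → valid
(99,430,502): 99+430 > 502 → valid
(311,401,663): 311+401 > 663 → valid
(320,325,709): 320+325 ≤ 709 → not valid
(99,208,317): 99+208 ≤ 317 → not valid
(58,88,306): 58+88 ≤ 306 → not valid
(257,260,280): 257+260 > 280 → valid
4 of the 8 triples form a triangle.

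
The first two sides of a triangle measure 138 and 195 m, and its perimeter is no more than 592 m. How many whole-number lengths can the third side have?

202

Triangle inequality: 57 < x < 333. Perimeter ≤ 592 gives x ≤ 592 − 138 − 195 = 259.
So 57 < x ≤ 259; integers 58 through 259: 202 values.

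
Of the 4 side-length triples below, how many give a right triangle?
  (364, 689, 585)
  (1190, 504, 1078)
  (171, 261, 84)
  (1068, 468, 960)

3

(364,689,585): 364²+585² = 474721 = 689² → right
(1190,504,1078): 504²+1078² = 1416100 = 1190² → right
(171,261,84): 84+171 ≤ 261, not a triangle
(1068,468,960): 468²+960² = 1140624 = 1068² → right
3 of the 4 are right.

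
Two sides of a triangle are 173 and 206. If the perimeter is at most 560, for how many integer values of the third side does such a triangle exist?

Triangle inequality: 33 < x < 379. Perimeter ≤ 560 gives x ≤ 560 − 173 − 206 = 181.
So 33 < x ≤ 181; integers 34 through 181: 148 values.

148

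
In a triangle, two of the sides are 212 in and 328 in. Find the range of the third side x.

By the triangle inequality, x must be less than 212 + 328 = 540 and greater than |212 − 328| = 116.

116 < x < 540 (in)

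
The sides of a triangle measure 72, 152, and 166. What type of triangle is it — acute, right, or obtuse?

Compare the square of the longest side to the sum of squares of the other two: 72² + 152² = 28288 > 27556 = 166².

acute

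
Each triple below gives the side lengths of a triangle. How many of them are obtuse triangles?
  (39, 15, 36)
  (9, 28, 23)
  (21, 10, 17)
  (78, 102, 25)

(39,15,36): 15²+36² = 1521 = 39² → right
(9,28,23): 9²+23² = 610 < 784 = 28² → obtuse
(21,10,17): 10²+17² = 389 < 441 = 21² → obtuse
(78,102,25): 25²+78² = 6709 < 10404 = 102² → obtuse
3 of the 4 are obtuse.

3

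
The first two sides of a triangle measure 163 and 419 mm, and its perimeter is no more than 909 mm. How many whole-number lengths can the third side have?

Triangle inequality: 256 < x < 582. Perimeter ≤ 909 gives x ≤ 909 − 163 − 419 = 327.
So 256 < x ≤ 327; integers 257 through 327: 71 values.

71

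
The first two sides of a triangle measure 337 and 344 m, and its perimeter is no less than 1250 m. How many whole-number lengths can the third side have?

112

Triangle inequality: 7 < x < 681. Perimeter ≥ 1250 gives x ≥ 1250 − 337 − 344 = 569.
So 569 ≤ x < 681; integers 569 through 680: 112 values.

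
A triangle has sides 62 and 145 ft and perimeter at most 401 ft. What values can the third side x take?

Triangle inequality alone gives 83 < x < 207.
The perimeter condition gives x ≤ 401 − 62 − 145 = 194.
Intersecting the two: 83 < x ≤ 194.

83 < x ≤ 194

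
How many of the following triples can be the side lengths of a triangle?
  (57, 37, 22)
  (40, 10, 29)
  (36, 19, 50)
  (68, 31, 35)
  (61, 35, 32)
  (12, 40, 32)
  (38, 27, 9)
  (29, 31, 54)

(22,37,57): 22+37 > 57 → valid
(10,29,40): 10+29 ≤ 40 → not valid
(19,36,50): 19+36 > 50 → valid
(31,35,68): 31+35 ≤ 68 → not valid
(32,35,61): 32+35 > 61 → valid
(12,32,40): 12+32 > 40 → valid
(9,27,38): 9+27 ≤ 38 → not valid
(29,31,54): 29+31 > 54 → valid
5 of the 8 triples form a triangle.

5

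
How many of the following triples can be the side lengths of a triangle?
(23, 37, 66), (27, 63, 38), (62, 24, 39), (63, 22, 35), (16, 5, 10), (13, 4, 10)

3

(23,37,66): 23+37 ≤ 66 → not valid
(27,38,63): 27+38 > 63 → valid
(24,39,62): 24+39 > 62 → valid
(22,35,63): 22+35 ≤ 63 → not valid
(5,10,16): 5+10 ≤ 16 → not valid
(4,10,13): 4+10 > 13 → valid
3 of the 6 triples form a triangle.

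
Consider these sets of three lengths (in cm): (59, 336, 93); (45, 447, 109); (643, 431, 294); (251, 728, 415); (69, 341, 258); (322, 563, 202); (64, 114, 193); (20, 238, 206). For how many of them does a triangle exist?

(59,93,336): 59+93 ≤ 336 → not valid
(45,109,447): 45+109 ≤ 447 → not valid
(294,431,643): 294+431 > 643 → valid
(251,415,728): 251+415 ≤ 728 → not valid
(69,258,341): 69+258 ≤ 341 → not valid
(202,322,563): 202+322 ≤ 563 → not valid
(64,114,193): 64+114 ≤ 193 → not valid
(20,206,238): 20+206 ≤ 238 → not valid
1 of the 8 triples forms a triangle.

1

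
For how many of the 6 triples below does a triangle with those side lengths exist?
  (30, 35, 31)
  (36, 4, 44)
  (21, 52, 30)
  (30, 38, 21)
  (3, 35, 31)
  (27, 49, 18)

2

(30,31,35): 30+31 > 35 → valid
(4,36,44): 4+36 ≤ 44 → not valid
(21,30,52): 21+30 ≤ 52 → not valid
(21,30,38): 21+30 > 38 → valid
(3,31,35): 3+31 ≤ 35 → not valid
(18,27,49): 18+27 ≤ 49 → not valid
2 of the 6 triples form a triangle.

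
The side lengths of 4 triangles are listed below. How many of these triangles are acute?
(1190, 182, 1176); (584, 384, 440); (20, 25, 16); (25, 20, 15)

1

(1190,182,1176): 182²+1176² = 1416100 = 1190² → right
(584,384,440): 384²+440² = 341056 = 584² → right
(20,25,16): 16²+20² = 656 > 625 = 25² → acute
(25,20,15): 15²+20² = 625 = 25² → right
1 of the 4 is acute.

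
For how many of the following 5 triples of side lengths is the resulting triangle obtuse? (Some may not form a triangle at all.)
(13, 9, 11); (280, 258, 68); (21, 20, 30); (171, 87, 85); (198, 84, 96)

(13,9,11): 9²+11² = 202 > 169 = 13² → acute
(280,258,68): 68²+258² = 71188 < 78400 = 280² → obtuse
(21,20,30): 20²+21² = 841 < 900 = 30² → obtuse
(171,87,85): 85²+87² = 14794 < 29241 = 171² → obtuse
(198,84,96): 84+96 ≤ 198, not a triangle
3 of the 5 are obtuse.

3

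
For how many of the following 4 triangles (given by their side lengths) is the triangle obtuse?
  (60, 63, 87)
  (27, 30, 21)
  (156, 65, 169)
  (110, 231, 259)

1

(60,63,87): 60²+63² = 7569 = 87² → right
(27,30,21): 21²+27² = 1170 > 900 = 30² → acute
(156,65,169): 65²+156² = 28561 = 169² → right
(110,231,259): 110²+231² = 65461 < 67081 = 259² → obtuse
1 of the 4 is obtuse.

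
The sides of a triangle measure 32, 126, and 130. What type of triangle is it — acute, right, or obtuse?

Compare the square of the longest side to the sum of squares of the other two: 32² + 126² = 16900 = 130².

right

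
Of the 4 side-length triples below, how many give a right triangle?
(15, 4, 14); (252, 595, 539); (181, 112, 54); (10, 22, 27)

(15,4,14): 4²+14² = 212 < 225 = 15² → obtuse
(252,595,539): 252²+539² = 354025 = 595² → right
(181,112,54): 54+112 ≤ 181, not a triangle
(10,22,27): 10²+22² = 584 < 729 = 27² → obtuse
1 of the 4 is right.

1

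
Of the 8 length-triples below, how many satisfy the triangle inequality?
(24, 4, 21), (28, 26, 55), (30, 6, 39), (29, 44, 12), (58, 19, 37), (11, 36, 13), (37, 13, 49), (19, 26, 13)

3

(4,21,24): 4+21 > 24 → valid
(26,28,55): 26+28 ≤ 55 → not valid
(6,30,39): 6+30 ≤ 39 → not valid
(12,29,44): 12+29 ≤ 44 → not valid
(19,37,58): 19+37 ≤ 58 → not valid
(11,13,36): 11+13 ≤ 36 → not valid
(13,37,49): 13+37 > 49 → valid
(13,19,26): 13+19 > 26 → valid
3 of the 8 triples form a triangle.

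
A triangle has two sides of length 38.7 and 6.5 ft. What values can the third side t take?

By the triangle inequality, t must be less than 38.7 + 6.5 = 45.2 and greater than |38.7 − 6.5| = 32.2.

32.2 < t < 45.2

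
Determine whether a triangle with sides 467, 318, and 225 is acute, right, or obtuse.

Compare the square of the longest side to the sum of squares of the other two: 225² + 318² = 151749 < 218089 = 467².

obtuse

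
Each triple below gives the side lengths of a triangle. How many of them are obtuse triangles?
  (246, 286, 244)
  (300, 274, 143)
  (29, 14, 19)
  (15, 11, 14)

1

(246,286,244): 244²+246² = 120052 > 81796 = 286² → acute
(300,274,143): 143²+274² = 95525 > 90000 = 300² → acute
(29,14,19): 14²+19² = 557 < 841 = 29² → obtuse
(15,11,14): 11²+14² = 317 > 225 = 15² → acute
1 of the 4 is obtuse.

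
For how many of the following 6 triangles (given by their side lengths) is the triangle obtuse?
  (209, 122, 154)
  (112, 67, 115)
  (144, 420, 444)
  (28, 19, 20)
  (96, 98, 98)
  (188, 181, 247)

2

(209,122,154): 122²+154² = 38600 < 43681 = 209² → obtuse
(112,67,115): 67²+112² = 17033 > 13225 = 115² → acute
(144,420,444): 144²+420² = 197136 = 444² → right
(28,19,20): 19²+20² = 761 < 784 = 28² → obtuse
(96,98,98): 96²+98² = 18820 > 9604 = 98² → acute
(188,181,247): 181²+188² = 68105 > 61009 = 247² → acute
2 of the 6 are obtuse.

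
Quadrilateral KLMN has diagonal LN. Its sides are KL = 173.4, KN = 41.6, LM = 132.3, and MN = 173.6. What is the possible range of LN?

From triangle KLN: |173.4 − 41.6| < LN < 173.4 + 41.6, i.e. 131.8 < LN < 215.0.
From triangle MLN: 41.3 < LN < 305.9.
Both must hold, so LN lies in the intersection.

131.8 < LN < 215.0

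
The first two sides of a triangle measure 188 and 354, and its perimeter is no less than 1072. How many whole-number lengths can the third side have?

12

Triangle inequality: 166 < x < 542. Perimeter ≥ 1072 gives x ≥ 1072 − 188 − 354 = 530.
So 530 ≤ x < 542; integers 530 through 541: 12 values.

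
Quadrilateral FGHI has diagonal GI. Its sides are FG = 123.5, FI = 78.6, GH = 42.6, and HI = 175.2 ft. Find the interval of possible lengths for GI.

132.6 < GI < 202.1

From triangle FGI: |123.5 − 78.6| < GI < 123.5 + 78.6, i.e. 44.9 < GI < 202.1.
From triangle HGI: 132.6 < GI < 217.8.
Both must hold, so GI lies in the intersection.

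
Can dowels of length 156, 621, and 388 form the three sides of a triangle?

The longest side is 621, but the other two sum to only 544.
544 < 621, so the triangle inequality fails.

No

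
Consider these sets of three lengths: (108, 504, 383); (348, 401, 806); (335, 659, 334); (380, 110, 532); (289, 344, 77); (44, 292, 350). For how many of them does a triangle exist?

(108,383,504): 108+383 ≤ 504 → not valid
(348,401,806): 348+401 ≤ 806 → not valid
(334,335,659): 334+335 > 659 → valid
(110,380,532): 110+380 ≤ 532 → not valid
(77,289,344): 77+289 > 344 → valid
(44,292,350): 44+292 ≤ 350 → not valid
2 of the 6 triples form a triangle.

2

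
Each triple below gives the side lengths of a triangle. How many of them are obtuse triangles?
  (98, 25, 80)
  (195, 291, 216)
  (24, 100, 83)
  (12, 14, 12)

(98,25,80): 25²+80² = 7025 < 9604 = 98² → obtuse
(195,291,216): 195²+216² = 84681 = 291² → right
(24,100,83): 24²+83² = 7465 < 10000 = 100² → obtuse
(12,14,12): 12²+12² = 288 > 196 = 14² → acute
2 of the 4 are obtuse.

2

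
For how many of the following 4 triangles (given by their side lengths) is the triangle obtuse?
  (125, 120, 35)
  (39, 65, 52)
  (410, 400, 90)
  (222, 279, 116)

1

(125,120,35): 35²+120² = 15625 = 125² → right
(39,65,52): 39²+52² = 4225 = 65² → right
(410,400,90): 90²+400² = 168100 = 410² → right
(222,279,116): 116²+222² = 62740 < 77841 = 279² → obtuse
1 of the 4 is obtuse.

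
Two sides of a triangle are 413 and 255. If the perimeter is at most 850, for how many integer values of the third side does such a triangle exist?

24

Triangle inequality: 158 < x < 668. Perimeter ≤ 850 gives x ≤ 850 − 413 − 255 = 182.
So 158 < x ≤ 182; integers 159 through 182: 24 values.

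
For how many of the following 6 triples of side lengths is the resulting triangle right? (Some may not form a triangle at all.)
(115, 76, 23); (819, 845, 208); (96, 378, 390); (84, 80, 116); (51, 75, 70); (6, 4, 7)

3

(115,76,23): 23+76 ≤ 115, not a triangle
(819,845,208): 208²+819² = 714025 = 845² → right
(96,378,390): 96²+378² = 152100 = 390² → right
(84,80,116): 80²+84² = 13456 = 116² → right
(51,75,70): 51²+70² = 7501 > 5625 = 75² → acute
(6,4,7): 4²+6² = 52 > 49 = 7² → acute
3 of the 6 are right.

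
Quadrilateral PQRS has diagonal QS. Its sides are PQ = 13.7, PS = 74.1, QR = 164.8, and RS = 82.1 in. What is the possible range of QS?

82.7 < QS < 87.8

From triangle PQS: |13.7 − 74.1| < QS < 13.7 + 74.1, i.e. 60.4 < QS < 87.8.
From triangle RQS: 82.7 < QS < 246.9.
Both must hold, so QS lies in the intersection.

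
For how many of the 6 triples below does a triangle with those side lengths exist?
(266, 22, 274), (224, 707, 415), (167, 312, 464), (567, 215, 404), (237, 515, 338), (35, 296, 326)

(22,266,274): 22+266 > 274 → valid
(224,415,707): 224+415 ≤ 707 → not valid
(167,312,464): 167+312 > 464 → valid
(215,404,567): 215+404 > 567 → valid
(237,338,515): 237+338 > 515 → valid
(35,296,326): 35+296 > 326 → valid
5 of the 6 triples form a triangle.

5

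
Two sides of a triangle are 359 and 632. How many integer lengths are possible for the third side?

The third side lies in the open interval (273, 991).
Integers from 274 to 990 inclusive: 990 − 274 + 1 = 717.

717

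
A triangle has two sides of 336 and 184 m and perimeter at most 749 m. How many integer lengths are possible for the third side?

77

Triangle inequality: 152 < x < 520. Perimeter ≤ 749 gives x ≤ 749 − 336 − 184 = 229.
So 152 < x ≤ 229; integers 153 through 229: 77 values.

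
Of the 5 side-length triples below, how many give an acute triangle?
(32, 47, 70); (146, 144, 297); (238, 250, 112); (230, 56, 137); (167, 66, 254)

1

(32,47,70): 32²+47² = 3233 < 4900 = 70² → obtuse
(146,144,297): 144+146 ≤ 297, not a triangle
(238,250,112): 112²+238² = 69188 > 62500 = 250² → acute
(230,56,137): 56+137 ≤ 230, not a triangle
(167,66,254): 66+167 ≤ 254, not a triangle
1 of the 5 is acute.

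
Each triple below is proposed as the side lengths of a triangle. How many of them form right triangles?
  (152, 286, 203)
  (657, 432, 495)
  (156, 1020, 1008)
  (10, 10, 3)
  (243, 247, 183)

(152,286,203): 152²+203² = 64313 < 81796 = 286² → obtuse
(657,432,495): 432²+495² = 431649 = 657² → right
(156,1020,1008): 156²+1008² = 1040400 = 1020² → right
(10,10,3): 3²+10² = 109 > 100 = 10² → acute
(243,247,183): 183²+243² = 92538 > 61009 = 247² → acute
2 of the 5 are right.

2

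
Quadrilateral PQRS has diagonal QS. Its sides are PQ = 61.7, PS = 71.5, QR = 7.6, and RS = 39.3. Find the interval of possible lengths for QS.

From triangle PQS: |61.7 − 71.5| < QS < 61.7 + 71.5, i.e. 9.8 < QS < 133.2.
From triangle RQS: 31.7 < QS < 46.9.
Both must hold, so QS lies in the intersection.

31.7 < QS < 46.9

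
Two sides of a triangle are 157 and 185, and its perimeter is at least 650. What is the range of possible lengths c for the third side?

308 ≤ c < 342

Triangle inequality alone gives 28 < c < 342.
The perimeter condition gives c ≥ 650 − 157 − 185 = 308.
Intersecting the two: 308 ≤ c < 342.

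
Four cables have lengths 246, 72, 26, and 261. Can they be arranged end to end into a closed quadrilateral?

Yes

A quadrilateral exists iff every side is shorter than the sum of the others — equivalently, the longest side is less than the sum of the rest.
Longest side 261 < 344 (sum of the remaining 3), so yes.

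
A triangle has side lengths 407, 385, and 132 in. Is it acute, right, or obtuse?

right

Compare the square of the longest side to the sum of squares of the other two: 132² + 385² = 165649 = 407².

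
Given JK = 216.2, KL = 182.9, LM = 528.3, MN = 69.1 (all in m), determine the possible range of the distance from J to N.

The maximum is all hops collinear in one direction: 216.2 + 182.9 + 528.3 + 69.1 = 996.5.
The longest hop is 528.3; the others sum to 468.2. Folding the others back against it leaves at least 528.3 − 468.2 = 60.1.

60.1 ≤ JN ≤ 996.5 m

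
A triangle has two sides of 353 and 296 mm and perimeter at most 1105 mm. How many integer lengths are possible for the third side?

Triangle inequality: 57 < x < 649. Perimeter ≤ 1105 gives x ≤ 1105 − 353 − 296 = 456.
So 57 < x ≤ 456; integers 58 through 456: 399 values.

399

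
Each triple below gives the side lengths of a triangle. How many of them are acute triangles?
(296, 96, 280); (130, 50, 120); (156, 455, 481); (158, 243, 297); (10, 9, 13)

1

(296,96,280): 96²+280² = 87616 = 296² → right
(130,50,120): 50²+120² = 16900 = 130² → right
(156,455,481): 156²+455² = 231361 = 481² → right
(158,243,297): 158²+243² = 84013 < 88209 = 297² → obtuse
(10,9,13): 9²+10² = 181 > 169 = 13² → acute
1 of the 5 is acute.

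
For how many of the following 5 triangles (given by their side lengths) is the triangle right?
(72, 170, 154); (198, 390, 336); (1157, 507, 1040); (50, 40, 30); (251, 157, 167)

(72,170,154): 72²+154² = 28900 = 170² → right
(198,390,336): 198²+336² = 152100 = 390² → right
(1157,507,1040): 507²+1040² = 1338649 = 1157² → right
(50,40,30): 30²+40² = 2500 = 50² → right
(251,157,167): 157²+167² = 52538 < 63001 = 251² → obtuse
4 of the 5 are right.

4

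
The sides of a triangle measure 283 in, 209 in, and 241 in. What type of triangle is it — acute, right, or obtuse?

acute

Compare the square of the longest side to the sum of squares of the other two: 209² + 241² = 101762 > 80089 = 283².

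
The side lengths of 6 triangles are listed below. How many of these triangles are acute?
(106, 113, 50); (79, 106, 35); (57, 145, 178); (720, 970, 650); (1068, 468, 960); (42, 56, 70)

1

(106,113,50): 50²+106² = 13736 > 12769 = 113² → acute
(79,106,35): 35²+79² = 7466 < 11236 = 106² → obtuse
(57,145,178): 57²+145² = 24274 < 31684 = 178² → obtuse
(720,970,650): 650²+720² = 940900 = 970² → right
(1068,468,960): 468²+960² = 1140624 = 1068² → right
(42,56,70): 42²+56² = 4900 = 70² → right
1 of the 6 is acute.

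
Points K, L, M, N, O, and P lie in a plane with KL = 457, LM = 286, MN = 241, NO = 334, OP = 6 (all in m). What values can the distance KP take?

0 ≤ KP ≤ 1324 m

The maximum is all hops collinear in one direction: 457 + 286 + 241 + 334 + 6 = 1324.
The longest hop is 457; the others sum to 867. Since 457 ≤ 867, the path can fold back on itself completely, so the minimum distance is 0.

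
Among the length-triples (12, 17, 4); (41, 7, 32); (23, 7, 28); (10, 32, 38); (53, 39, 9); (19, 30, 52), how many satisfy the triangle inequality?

2

(4,12,17): 4+12 ≤ 17 → not valid
(7,32,41): 7+32 ≤ 41 → not valid
(7,23,28): 7+23 > 28 → valid
(10,32,38): 10+32 > 38 → valid
(9,39,53): 9+39 ≤ 53 → not valid
(19,30,52): 19+30 ≤ 52 → not valid
2 of the 6 triples form a triangle.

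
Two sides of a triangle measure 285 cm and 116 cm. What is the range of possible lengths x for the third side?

By the triangle inequality, x must be less than 285 + 116 = 401 and greater than |285 − 116| = 169.

169 < x < 401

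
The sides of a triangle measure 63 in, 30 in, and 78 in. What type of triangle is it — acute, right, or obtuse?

obtuse

Compare the square of the longest side to the sum of squares of the other two: 30² + 63² = 4869 < 6084 = 78².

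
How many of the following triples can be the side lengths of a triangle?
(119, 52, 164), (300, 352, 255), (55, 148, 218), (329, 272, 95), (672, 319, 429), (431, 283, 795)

(52,119,164): 52+119 > 164 → valid
(255,300,352): 255+300 > 352 → valid
(55,148,218): 55+148 ≤ 218 → not valid
(95,272,329): 95+272 > 329 → valid
(319,429,672): 319+429 > 672 → valid
(283,431,795): 283+431 ≤ 795 → not valid
4 of the 6 triples form a triangle.

4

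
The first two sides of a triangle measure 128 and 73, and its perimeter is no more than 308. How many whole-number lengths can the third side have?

52

Triangle inequality: 55 < x < 201. Perimeter ≤ 308 gives x ≤ 308 − 128 − 73 = 107.
So 55 < x ≤ 107; integers 56 through 107: 52 values.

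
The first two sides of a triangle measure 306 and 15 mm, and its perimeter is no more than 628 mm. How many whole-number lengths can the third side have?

Triangle inequality: 291 < x < 321. Perimeter ≤ 628 gives x ≤ 628 − 306 − 15 = 307.
So 291 < x ≤ 307; integers 292 through 307: 16 values.

16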